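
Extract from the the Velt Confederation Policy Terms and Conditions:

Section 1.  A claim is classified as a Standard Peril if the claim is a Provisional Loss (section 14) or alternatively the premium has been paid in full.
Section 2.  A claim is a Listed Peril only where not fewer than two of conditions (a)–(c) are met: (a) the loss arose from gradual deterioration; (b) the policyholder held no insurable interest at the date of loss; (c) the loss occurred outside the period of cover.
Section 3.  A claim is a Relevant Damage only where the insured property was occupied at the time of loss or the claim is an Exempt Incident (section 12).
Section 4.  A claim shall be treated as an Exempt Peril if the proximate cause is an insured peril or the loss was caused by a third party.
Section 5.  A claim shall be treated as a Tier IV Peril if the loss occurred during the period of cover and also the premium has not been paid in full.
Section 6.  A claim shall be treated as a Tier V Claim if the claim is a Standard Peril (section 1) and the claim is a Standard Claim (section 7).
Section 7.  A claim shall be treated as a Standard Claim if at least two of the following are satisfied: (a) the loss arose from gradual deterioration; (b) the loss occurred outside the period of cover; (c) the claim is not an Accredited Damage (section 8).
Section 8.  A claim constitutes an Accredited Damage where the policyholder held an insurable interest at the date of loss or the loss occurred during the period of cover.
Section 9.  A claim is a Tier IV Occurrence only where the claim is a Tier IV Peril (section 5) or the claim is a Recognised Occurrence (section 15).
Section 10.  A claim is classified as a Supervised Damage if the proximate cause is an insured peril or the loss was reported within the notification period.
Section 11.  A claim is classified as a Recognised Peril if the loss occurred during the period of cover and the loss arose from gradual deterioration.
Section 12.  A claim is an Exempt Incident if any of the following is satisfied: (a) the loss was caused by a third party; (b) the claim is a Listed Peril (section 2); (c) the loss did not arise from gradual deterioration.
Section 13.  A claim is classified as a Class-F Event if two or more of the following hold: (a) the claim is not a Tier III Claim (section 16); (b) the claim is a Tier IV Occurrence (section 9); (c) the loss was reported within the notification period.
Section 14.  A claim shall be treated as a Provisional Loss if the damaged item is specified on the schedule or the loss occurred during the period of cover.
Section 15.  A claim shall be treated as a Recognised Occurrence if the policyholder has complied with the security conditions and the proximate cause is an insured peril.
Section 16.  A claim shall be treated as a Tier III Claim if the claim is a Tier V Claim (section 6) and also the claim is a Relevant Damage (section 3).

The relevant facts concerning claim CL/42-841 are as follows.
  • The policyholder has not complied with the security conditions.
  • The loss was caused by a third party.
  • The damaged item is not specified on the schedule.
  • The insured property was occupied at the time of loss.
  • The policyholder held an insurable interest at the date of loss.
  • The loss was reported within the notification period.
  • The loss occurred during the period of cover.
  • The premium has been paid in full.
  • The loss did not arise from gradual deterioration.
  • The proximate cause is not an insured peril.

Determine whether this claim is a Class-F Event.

Yes

section 14 — Provisional Loss: [the damaged item is specified on the schedule? no] OR [the loss occurred during the period of cover? yes] → satisfied.
section 1 — Standard Peril: [Provisional Loss (section 14)? yes] OR [the premium has been paid in full? yes] → satisfied.
section 8 — Accredited Damage: [the policyholder held an insurable interest at the date of loss? yes] OR [the loss occurred during the period of cover? yes] → satisfied.
section 7 — Standard Claim: the loss arose from gradual deterioration? no; the loss occurred outside the period of cover? no; not an Accredited Damage (section 8)? no — 0 of 3 hold (need ≥2) → not satisfied.
section 6 — Tier V Claim: [Standard Peril (section 1)? yes] AND [Standard Claim (section 7)? no] → not satisfied.
section 2 — Listed Peril: the loss arose from gradual deterioration? no; the policyholder held no insurable interest at the date of loss? no; the loss occurred outside the period of cover? no — 0 of 3 hold (need ≥2) → not satisfied.
section 12 — Exempt Incident: [the loss was caused by a third party? yes] OR [Listed Peril (section 2)? no] OR [the loss did not arise from gradual deterioration? yes] → satisfied.
section 3 — Relevant Damage: [the insured property was occupied at the time of loss? yes] OR [Exempt Incident (section 12)? yes] → satisfied.
section 16 — Tier III Claim: [Tier V Claim (section 6)? no] AND [Relevant Damage (section 3)? yes] → not satisfied.
section 5 — Tier IV Peril: [the loss occurred during the period of cover? yes] AND [the premium has not been paid in full? no] → not satisfied.
section 15 — Recognised Occurrence: [the policyholder has complied with the security conditions? no] AND [the proximate cause is an insured peril? no] → not satisfied.
section 9 — Tier IV Occurrence: [Tier IV Peril (section 5)? no] OR [Recognised Occurrence (section 15)? no] → not satisfied.
section 13 — Class-F Event: not a Tier III Claim (section 16)? yes; Tier IV Occurrence (section 9)? no; the loss was reported within the notification period? yes — 2 of 3 hold (need ≥2) → satisfied.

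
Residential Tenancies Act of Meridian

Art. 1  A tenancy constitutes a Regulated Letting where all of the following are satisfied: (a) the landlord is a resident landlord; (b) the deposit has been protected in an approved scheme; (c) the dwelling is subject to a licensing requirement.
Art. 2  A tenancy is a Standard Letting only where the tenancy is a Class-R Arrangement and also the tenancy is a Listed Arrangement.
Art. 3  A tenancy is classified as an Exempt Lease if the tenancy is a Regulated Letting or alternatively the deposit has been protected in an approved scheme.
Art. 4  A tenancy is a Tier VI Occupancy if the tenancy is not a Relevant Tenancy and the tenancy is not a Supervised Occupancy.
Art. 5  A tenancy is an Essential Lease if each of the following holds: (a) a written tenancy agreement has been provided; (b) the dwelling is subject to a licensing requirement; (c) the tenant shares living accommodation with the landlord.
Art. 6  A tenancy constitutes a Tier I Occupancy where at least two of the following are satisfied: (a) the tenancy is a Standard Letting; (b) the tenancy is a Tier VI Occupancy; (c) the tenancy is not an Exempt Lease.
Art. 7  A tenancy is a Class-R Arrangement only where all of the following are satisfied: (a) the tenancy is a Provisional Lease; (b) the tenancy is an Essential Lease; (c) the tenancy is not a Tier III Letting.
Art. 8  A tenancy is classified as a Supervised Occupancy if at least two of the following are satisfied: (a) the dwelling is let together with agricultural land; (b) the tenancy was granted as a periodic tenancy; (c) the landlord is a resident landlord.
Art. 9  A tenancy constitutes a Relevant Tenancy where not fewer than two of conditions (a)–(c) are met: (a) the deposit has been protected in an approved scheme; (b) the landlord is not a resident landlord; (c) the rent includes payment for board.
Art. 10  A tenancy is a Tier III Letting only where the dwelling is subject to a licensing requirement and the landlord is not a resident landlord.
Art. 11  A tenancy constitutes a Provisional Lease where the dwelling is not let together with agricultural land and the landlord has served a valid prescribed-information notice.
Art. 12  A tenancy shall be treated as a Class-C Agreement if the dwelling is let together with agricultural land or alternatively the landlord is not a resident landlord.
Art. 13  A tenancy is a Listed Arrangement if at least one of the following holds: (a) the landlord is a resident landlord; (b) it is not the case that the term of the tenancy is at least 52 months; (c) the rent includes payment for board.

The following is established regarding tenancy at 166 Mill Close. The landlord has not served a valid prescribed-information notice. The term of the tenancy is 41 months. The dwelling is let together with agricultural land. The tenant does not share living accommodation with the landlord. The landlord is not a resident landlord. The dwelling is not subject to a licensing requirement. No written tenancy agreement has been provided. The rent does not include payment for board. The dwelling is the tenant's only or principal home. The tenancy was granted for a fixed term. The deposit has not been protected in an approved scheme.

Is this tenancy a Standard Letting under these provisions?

Under article 11: the dwelling is not let together with agricultural land? no; and the landlord has served a valid prescribed-information notice? no. So the tenancy is not a Provisional Lease.
Under article 5: a written tenancy agreement has been provided? no; and the dwelling is subject to a licensing requirement? no; and the tenant shares living accommodation with the landlord? no. So the tenancy is not an Essential Lease.
Under article 10: the dwelling is subject to a licensing requirement? no; and the landlord is not a resident landlord? yes. So the tenancy is not a Tier III Letting.
Under article 7: Provisional Lease (article 11)? no; and Essential Lease (article 5)? no; and not a Tier III Letting (article 10)? yes. So the tenancy is not a Class-R Arrangement.
Under article 13: the landlord is a resident landlord? no; or term of the tenancy: 41 months ≥ 52 months? no, so negated condition yes; or the rent includes payment for board? no. So the tenancy is a Listed Arrangement.
Under article 2: Class-R Arrangement (article 7)? no; and Listed Arrangement (article 13)? yes. So the tenancy is not a Standard Letting.

No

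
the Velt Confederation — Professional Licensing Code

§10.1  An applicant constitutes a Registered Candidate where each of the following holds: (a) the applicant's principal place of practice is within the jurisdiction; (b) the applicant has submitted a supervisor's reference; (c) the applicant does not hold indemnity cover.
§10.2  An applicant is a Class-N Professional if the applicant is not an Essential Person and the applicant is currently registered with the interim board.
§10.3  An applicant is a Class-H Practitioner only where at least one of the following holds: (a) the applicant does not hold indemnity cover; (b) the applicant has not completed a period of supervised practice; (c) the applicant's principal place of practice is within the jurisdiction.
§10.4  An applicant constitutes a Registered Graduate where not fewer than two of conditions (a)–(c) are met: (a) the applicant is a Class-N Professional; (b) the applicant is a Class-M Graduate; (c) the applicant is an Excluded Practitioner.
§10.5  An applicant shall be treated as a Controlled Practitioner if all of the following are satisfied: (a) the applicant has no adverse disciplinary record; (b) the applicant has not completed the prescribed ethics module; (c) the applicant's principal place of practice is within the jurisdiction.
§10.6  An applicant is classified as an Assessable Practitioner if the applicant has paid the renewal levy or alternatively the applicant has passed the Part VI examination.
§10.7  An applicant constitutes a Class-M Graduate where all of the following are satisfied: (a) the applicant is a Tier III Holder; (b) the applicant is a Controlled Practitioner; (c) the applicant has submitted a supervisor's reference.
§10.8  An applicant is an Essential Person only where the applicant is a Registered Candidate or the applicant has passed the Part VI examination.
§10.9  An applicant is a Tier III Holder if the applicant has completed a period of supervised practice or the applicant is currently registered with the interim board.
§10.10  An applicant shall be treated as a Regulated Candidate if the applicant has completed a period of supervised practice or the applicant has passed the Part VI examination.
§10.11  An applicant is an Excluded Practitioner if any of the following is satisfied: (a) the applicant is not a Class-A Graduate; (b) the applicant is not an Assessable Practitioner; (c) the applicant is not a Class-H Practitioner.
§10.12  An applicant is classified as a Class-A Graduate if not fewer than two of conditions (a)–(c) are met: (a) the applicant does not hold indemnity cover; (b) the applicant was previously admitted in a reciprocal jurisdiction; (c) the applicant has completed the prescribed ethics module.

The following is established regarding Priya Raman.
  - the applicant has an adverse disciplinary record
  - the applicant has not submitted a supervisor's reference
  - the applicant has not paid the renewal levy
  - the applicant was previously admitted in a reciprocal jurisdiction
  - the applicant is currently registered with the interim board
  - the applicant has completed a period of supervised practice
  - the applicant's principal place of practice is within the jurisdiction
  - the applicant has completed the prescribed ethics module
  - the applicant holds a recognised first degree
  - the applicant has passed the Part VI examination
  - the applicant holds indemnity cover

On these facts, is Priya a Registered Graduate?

§10.1 — Registered Candidate: [the applicant's principal place of practice is within the jurisdiction? yes] AND [the applicant has submitted a supervisor's reference? no] AND [the applicant does not hold indemnity cover? no] → not satisfied.
§10.8 — Essential Person: [Registered Candidate (§10.1)? no] OR [the applicant has passed the Part VI examination? yes] → satisfied.
§10.2 — Class-N Professional: [not an Essential Person (§10.8)? no] AND [the applicant is currently registered with the interim board? yes] → not satisfied.
§10.9 — Tier III Holder: [the applicant has completed a period of supervised practice? yes] OR [the applicant is currently registered with the interim board? yes] → satisfied.
§10.5 — Controlled Practitioner: [the applicant has no adverse disciplinary record? no] AND [the applicant has not completed the prescribed ethics module? no] AND [the applicant's principal place of practice is within the jurisdiction? yes] → not satisfied.
§10.7 — Class-M Graduate: [Tier III Holder (§10.9)? yes] AND [Controlled Practitioner (§10.5)? no] AND [the applicant has submitted a supervisor's reference? no] → not satisfied.
§10.12 — Class-A Graduate: the applicant does not hold indemnity cover? no; the applicant was previously admitted in a reciprocal jurisdiction? yes; the applicant has completed the prescribed ethics module? yes — 2 of 3 hold (need ≥2) → satisfied.
§10.6 — Assessable Practitioner: [the applicant has paid the renewal levy? no] OR [the applicant has passed the Part VI examination? yes] → satisfied.
§10.3 — Class-H Practitioner: [the applicant does not hold indemnity cover? no] OR [the applicant has not completed a period of supervised practice? no] OR [the applicant's principal place of practice is within the jurisdiction? yes] → satisfied.
§10.11 — Excluded Practitioner: [not a Class-A Graduate (§10.12)? no] OR [not an Assessable Practitioner (§10.6)? no] OR [not a Class-H Practitioner (§10.3)? no] → not satisfied.
§10.4 — Registered Graduate: Class-N Professional (§10.2)? no; Class-M Graduate (§10.7)? no; Excluded Practitioner (§10.11)? no — 0 of 3 hold (need ≥2) → not satisfied.

No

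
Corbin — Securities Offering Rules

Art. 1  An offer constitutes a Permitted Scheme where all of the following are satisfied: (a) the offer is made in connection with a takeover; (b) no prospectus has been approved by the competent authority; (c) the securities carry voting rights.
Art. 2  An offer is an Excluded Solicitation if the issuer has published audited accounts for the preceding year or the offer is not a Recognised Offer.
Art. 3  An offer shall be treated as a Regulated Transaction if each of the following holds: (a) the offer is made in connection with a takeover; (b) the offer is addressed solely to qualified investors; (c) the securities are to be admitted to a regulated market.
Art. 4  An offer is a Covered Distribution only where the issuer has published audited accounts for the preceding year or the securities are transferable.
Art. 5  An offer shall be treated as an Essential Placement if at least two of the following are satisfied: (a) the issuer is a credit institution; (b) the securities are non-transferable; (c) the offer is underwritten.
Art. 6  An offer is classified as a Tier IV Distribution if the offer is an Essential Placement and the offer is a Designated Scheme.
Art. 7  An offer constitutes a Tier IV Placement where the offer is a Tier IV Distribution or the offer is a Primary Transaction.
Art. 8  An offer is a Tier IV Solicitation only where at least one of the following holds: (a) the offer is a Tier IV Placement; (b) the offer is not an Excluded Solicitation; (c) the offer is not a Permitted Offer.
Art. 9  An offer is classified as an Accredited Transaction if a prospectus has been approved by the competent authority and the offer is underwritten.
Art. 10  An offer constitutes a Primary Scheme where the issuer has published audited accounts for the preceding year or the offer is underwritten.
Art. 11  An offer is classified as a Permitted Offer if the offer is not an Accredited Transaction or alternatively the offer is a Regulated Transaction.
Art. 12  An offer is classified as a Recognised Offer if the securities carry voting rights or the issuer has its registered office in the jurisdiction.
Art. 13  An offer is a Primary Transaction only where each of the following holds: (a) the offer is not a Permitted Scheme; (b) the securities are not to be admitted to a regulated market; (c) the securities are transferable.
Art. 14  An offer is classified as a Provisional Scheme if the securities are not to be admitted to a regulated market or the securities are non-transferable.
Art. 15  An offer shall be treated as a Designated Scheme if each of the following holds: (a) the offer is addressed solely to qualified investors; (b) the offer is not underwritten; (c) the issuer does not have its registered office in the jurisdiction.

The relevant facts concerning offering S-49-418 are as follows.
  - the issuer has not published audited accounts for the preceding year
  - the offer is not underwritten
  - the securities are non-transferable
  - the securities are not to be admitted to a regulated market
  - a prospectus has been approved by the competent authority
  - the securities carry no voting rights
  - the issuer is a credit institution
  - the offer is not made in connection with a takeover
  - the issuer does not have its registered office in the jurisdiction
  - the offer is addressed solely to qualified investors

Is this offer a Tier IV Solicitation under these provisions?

Yes

Under article 5: the issuer is a credit institution? yes; the securities are non-transferable? yes; the offer is underwritten? no — 2 of 3 hold (need ≥2) → satisfied.
Under article 15: the offer is addressed solely to qualified investors? yes; and the offer is not underwritten? yes; and the issuer does not have its registered office in the jurisdiction? yes. So the offer is a Designated Scheme.
Under article 6: Essential Placement (article 5)? yes; and Designated Scheme (article 15)? yes. So the offer is a Tier IV Distribution.
Under article 1: the offer is made in connection with a takeover? no; and no prospectus has been approved by the competent authority? no; and the securities carry voting rights? no. So the offer is not a Permitted Scheme.
Under article 13: not a Permitted Scheme (article 1)? yes; and the securities are not to be admitted to a regulated market? yes; and the securities are transferable? no. So the offer is not a Primary Transaction.
Under article 7: Tier IV Distribution (article 6)? yes; or Primary Transaction (article 13)? no. So the offer is a Tier IV Placement.
Under article 12: the securities carry voting rights? no; or the issuer has its registered office in the jurisdiction? no. So the offer is not a Recognised Offer.
Under article 2: the issuer has published audited accounts for the preceding year? no; or not a Recognised Offer (article 12)? yes. So the offer is an Excluded Solicitation.
Under article 9: a prospectus has been approved by the competent authority? yes; and the offer is underwritten? no. So the offer is not an Accredited Transaction.
Under article 3: the offer is made in connection with a takeover? no; and the offer is addressed solely to qualified investors? yes; and the securities are to be admitted to a regulated market? no. So the offer is not a Regulated Transaction.
Under article 11: not an Accredited Transaction (article 9)? yes; or Regulated Transaction (article 3)? no. So the offer is a Permitted Offer.
Under article 8: Tier IV Placement (article 7)? yes; or not an Excluded Solicitation (article 2)? no; or not a Permitted Offer (article 11)? no. So the offer is a Tier IV Solicitation.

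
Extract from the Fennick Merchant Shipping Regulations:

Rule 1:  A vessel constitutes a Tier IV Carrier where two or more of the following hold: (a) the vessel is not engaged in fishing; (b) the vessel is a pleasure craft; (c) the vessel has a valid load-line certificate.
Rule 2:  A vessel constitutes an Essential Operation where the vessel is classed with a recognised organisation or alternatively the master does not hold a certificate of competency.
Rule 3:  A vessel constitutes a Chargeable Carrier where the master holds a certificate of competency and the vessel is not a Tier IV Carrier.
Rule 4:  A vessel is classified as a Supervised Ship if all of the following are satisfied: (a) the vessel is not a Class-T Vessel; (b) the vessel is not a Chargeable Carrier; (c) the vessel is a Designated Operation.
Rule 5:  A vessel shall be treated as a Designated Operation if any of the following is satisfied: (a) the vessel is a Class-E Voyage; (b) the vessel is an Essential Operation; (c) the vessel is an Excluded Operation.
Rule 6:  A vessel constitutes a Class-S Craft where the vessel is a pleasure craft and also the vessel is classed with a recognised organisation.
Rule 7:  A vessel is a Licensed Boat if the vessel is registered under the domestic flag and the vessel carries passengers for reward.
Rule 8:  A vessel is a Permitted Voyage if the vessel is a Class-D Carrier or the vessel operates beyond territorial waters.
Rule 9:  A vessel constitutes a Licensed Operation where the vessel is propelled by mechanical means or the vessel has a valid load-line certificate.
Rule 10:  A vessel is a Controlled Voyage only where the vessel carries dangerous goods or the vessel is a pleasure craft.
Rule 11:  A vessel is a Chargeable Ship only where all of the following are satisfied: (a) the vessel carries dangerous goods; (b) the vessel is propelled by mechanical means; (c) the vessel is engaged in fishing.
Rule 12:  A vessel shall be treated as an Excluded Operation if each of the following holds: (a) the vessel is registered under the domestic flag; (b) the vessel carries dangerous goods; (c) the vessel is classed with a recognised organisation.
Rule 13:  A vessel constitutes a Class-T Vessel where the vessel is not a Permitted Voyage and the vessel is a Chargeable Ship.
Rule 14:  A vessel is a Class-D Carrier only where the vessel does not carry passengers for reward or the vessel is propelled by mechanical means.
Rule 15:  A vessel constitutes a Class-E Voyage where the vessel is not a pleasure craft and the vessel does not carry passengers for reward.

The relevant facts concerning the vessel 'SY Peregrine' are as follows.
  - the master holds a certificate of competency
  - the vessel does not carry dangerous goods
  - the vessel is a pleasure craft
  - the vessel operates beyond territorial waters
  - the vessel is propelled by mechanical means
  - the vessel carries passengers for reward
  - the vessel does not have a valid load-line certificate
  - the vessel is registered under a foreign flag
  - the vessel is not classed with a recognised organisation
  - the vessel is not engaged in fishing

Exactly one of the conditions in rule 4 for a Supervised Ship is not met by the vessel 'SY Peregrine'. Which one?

Designated Operation

rule 14 — Class-D Carrier: [the vessel does not carry passengers for reward? no] OR [the vessel is propelled by mechanical means? yes] → satisfied.
rule 8 — Permitted Voyage: [Class-D Carrier (rule 14)? yes] OR [the vessel operates beyond territorial waters? yes] → satisfied.
rule 11 — Chargeable Ship: [the vessel carries dangerous goods? no] AND [the vessel is propelled by mechanical means? yes] AND [the vessel is engaged in fishing? no] → not satisfied.
rule 13 — Class-T Vessel: [not a Permitted Voyage (rule 8)? no] AND [Chargeable Ship (rule 11)? no] → not satisfied.
rule 1 — Tier IV Carrier: the vessel is not engaged in fishing? yes; the vessel is a pleasure craft? yes; the vessel has a valid load-line certificate? no — 2 of 3 hold (need ≥2) → satisfied.
rule 3 — Chargeable Carrier: [the master holds a certificate of competency? yes] AND [not a Tier IV Carrier (rule 1)? no] → not satisfied.
rule 15 — Class-E Voyage: [the vessel is not a pleasure craft? no] AND [the vessel does not carry passengers for reward? no] → not satisfied.
rule 2 — Essential Operation: [the vessel is classed with a recognised organisation? no] OR [the master does not hold a certificate of competency? no] → not satisfied.
rule 12 — Excluded Operation: [the vessel is registered under the domestic flag? no] AND [the vessel carries dangerous goods? no] AND [the vessel is classed with a recognised organisation? no] → not satisfied.
rule 5 — Designated Operation: [Class-E Voyage (rule 15)? no] OR [Essential Operation (rule 2)? no] OR [Excluded Operation (rule 12)? no] → not satisfied.
rule 4 — Supervised Ship: [not a Class-T Vessel (rule 13)? yes] AND [not a Chargeable Carrier (rule 3)? yes] AND [Designated Operation (rule 5)? no] → not satisfied.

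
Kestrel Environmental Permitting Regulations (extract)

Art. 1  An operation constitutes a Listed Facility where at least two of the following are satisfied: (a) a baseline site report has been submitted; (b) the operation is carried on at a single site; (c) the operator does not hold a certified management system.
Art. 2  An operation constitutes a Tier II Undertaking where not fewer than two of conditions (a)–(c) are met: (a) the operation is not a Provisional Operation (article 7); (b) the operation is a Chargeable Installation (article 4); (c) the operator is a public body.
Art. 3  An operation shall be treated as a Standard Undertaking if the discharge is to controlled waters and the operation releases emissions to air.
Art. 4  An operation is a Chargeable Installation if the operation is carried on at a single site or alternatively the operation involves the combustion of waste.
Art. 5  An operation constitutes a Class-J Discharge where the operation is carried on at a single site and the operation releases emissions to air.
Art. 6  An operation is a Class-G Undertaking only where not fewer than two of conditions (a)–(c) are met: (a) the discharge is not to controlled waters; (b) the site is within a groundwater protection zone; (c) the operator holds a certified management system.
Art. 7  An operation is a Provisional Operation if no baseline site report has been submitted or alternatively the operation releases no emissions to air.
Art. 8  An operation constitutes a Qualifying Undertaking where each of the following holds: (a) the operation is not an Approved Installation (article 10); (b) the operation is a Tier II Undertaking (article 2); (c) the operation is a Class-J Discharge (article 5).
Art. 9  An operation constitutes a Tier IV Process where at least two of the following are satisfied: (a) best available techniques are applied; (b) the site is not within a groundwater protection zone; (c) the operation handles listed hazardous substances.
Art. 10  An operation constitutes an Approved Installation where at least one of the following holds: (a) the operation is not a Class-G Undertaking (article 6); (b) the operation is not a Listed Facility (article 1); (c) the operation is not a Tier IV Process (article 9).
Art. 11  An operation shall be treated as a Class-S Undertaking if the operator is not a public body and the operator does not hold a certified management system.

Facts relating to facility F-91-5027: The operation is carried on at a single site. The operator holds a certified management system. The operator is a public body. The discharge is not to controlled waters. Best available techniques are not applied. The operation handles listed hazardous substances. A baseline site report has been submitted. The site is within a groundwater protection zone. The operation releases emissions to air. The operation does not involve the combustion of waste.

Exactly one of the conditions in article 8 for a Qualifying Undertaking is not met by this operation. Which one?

Approved Installation

article 6 — Class-G Undertaking: the discharge is not to controlled waters? yes; the site is within a groundwater protection zone? yes; the operator holds a certified management system? yes — 3 of 3 hold (need ≥2) → satisfied.
article 1 — Listed Facility: a baseline site report has been submitted? yes; the operation is carried on at a single site? yes; the operator does not hold a certified management system? no — 2 of 3 hold (need ≥2) → satisfied.
article 9 — Tier IV Process: best available techniques are applied? no; the site is not within a groundwater protection zone? no; the operation handles listed hazardous substances? yes — 1 of 3 hold (need ≥2) → not satisfied.
article 10 — Approved Installation: [not a Class-G Undertaking (article 6)? no] OR [not a Listed Facility (article 1)? no] OR [not a Tier IV Process (article 9)? yes] → satisfied.
article 7 — Provisional Operation: [no baseline site report has been submitted? no] OR [the operation releases no emissions to air? no] → not satisfied.
article 4 — Chargeable Installation: [the operation is carried on at a single site? yes] OR [the operation involves the combustion of waste? no] → satisfied.
article 2 — Tier II Undertaking: not a Provisional Operation (article 7)? yes; Chargeable Installation (article 4)? yes; the operator is a public body? yes — 3 of 3 hold (need ≥2) → satisfied.
article 5 — Class-J Discharge: [the operation is carried on at a single site? yes] AND [the operation releases emissions to air? yes] → satisfied.
article 8 — Qualifying Undertaking: [not an Approved Installation (article 10)? no] AND [Tier II Undertaking (article 2)? yes] AND [Class-J Discharge (article 5)? yes] → not satisfied.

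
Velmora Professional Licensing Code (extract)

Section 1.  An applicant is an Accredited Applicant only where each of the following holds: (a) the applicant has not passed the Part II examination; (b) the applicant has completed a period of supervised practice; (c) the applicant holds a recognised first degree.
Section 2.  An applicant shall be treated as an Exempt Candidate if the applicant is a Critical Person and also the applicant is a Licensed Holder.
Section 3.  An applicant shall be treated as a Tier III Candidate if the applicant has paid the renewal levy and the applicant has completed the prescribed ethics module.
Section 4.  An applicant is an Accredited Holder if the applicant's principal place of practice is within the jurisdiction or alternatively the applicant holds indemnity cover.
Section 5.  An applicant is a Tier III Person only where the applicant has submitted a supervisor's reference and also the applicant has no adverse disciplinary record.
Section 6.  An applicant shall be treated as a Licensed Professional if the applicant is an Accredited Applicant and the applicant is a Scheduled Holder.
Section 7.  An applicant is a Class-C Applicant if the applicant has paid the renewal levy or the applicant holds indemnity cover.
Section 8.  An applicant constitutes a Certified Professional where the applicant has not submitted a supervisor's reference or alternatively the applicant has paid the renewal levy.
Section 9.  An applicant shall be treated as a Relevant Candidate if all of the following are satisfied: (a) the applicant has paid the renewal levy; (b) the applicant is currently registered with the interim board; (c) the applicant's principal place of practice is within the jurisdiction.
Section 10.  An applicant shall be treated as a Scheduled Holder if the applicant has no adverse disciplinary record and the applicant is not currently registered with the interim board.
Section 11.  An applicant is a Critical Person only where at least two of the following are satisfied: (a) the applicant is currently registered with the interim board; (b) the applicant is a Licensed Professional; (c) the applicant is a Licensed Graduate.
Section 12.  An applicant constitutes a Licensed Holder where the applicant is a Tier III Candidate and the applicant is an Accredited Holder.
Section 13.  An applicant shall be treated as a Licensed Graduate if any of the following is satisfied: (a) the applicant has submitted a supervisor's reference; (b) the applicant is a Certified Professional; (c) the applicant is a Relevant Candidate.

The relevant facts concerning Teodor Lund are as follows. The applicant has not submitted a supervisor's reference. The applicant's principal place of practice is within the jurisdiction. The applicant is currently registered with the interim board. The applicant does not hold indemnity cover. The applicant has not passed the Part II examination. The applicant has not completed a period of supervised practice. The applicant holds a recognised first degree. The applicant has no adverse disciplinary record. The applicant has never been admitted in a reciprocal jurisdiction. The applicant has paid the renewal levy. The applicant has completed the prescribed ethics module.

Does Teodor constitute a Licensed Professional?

No

section 1 — Accredited Applicant: [the applicant has not passed the Part II examination? yes] AND [the applicant has completed a period of supervised practice? no] AND [the applicant holds a recognised first degree? yes] → not satisfied.
section 10 — Scheduled Holder: [the applicant has no adverse disciplinary record? yes] AND [the applicant is not currently registered with the interim board? no] → not satisfied.
section 6 — Licensed Professional: [Accredited Applicant (section 1)? no] AND [Scheduled Holder (section 10)? no] → not satisfied.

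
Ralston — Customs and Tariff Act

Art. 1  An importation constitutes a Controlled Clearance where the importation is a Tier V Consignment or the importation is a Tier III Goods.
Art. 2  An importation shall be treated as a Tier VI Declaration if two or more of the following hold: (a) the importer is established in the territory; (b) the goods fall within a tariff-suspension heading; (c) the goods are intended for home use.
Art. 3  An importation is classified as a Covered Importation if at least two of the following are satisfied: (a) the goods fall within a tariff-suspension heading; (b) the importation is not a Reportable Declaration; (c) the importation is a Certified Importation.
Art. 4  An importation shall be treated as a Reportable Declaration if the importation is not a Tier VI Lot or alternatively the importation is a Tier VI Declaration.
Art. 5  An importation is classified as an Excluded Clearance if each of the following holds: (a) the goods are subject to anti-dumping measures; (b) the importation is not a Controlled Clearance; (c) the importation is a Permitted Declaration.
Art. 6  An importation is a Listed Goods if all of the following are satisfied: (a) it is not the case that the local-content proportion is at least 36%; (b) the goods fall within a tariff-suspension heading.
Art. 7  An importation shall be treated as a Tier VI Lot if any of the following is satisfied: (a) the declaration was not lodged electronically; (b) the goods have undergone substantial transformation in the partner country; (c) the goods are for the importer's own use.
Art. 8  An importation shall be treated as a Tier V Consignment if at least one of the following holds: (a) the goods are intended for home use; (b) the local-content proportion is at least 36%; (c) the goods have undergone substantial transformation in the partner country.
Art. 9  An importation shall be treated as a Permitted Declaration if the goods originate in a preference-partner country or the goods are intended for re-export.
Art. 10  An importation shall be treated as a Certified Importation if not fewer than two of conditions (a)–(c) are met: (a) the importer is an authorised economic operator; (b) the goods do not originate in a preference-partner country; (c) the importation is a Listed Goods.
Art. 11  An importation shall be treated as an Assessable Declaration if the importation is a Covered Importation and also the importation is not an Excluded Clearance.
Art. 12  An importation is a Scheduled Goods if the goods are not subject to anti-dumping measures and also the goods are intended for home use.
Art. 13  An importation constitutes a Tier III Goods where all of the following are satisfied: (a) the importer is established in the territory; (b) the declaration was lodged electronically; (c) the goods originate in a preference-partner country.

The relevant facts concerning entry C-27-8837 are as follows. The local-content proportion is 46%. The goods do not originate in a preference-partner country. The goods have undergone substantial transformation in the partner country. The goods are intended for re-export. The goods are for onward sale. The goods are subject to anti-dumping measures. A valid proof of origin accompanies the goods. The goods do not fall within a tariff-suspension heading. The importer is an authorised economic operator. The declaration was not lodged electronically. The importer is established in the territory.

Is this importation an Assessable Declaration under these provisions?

article 7 — Tier VI Lot: [the declaration was not lodged electronically? yes] OR [the goods have undergone substantial transformation in the partner country? yes] OR [the goods are for the importer's own use? no] → satisfied.
article 2 — Tier VI Declaration: the importer is established in the territory? yes; the goods fall within a tariff-suspension heading? no; the goods are intended for home use? no — 1 of 3 hold (need ≥2) → not satisfied.
article 4 — Reportable Declaration: [not a Tier VI Lot (article 7)? no] OR [Tier VI Declaration (article 2)? no] → not satisfied.
article 6 — Listed Goods: [local-content proportion: 46% ≥ 36%? yes, so negated condition no] AND [the goods fall within a tariff-suspension heading? no] → not satisfied.
article 10 — Certified Importation: the importer is an authorised economic operator? yes; the goods do not originate in a preference-partner country? yes; Listed Goods (article 6)? no — 2 of 3 hold (need ≥2) → satisfied.
article 3 — Covered Importation: the goods fall within a tariff-suspension heading? no; not a Reportable Declaration (article 4)? yes; Certified Importation (article 10)? yes — 2 of 3 hold (need ≥2) → satisfied.
article 8 — Tier V Consignment: [the goods are intended for home use? no] OR [local-content proportion: 46% ≥ 36%? yes] OR [the goods have undergone substantial transformation in the partner country? yes] → satisfied.
article 13 — Tier III Goods: [the importer is established in the territory? yes] AND [the declaration was lodged electronically? no] AND [the goods originate in a preference-partner country? no] → not satisfied.
article 1 — Controlled Clearance: [Tier V Consignment (article 8)? yes] OR [Tier III Goods (article 13)? no] → satisfied.
article 9 — Permitted Declaration: [the goods originate in a preference-partner country? no] OR [the goods are intended for re-export? yes] → satisfied.
article 5 — Excluded Clearance: [the goods are subject to anti-dumping measures? yes] AND [not a Controlled Clearance (article 1)? no] AND [Permitted Declaration (article 9)? yes] → not satisfied.
article 11 — Assessable Declaration: [Covered Importation (article 3)? yes] AND [not an Excluded Clearance (article 5)? yes] → satisfied.

Yes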